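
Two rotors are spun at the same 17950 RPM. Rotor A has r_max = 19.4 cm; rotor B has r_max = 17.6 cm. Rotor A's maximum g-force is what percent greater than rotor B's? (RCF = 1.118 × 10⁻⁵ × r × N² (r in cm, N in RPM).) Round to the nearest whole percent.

10%

At equal RPM, RCF scales linearly with r: ratio = 19.4 / 17.6 = 1.1023.
So rotor A delivers 10.2% more g-force.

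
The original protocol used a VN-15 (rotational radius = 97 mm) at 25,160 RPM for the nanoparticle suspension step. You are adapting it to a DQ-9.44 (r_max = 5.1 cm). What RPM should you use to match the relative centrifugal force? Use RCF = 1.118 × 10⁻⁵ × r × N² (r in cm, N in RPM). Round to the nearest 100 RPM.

Original rotor: r = 97 mm = 9.7 cm
RCF = 1.118 × 10⁻⁵ × r × N²
RCF_original = 1.118 × 10⁻⁵ × 9.7 × (25160)² = 1.118 × 10⁻⁵ × 9.7 × 633,025,600 ≈ 68,649.1 × g
68,649.1 = 1.118 × 10⁻⁵ × 5.1 × N²
N² = 68,649.1 / (5.7018 × 10⁻⁵) = 1,203,989,968
N ≈ √1,203,989,968 ≈ 34,698.6

34700 RPM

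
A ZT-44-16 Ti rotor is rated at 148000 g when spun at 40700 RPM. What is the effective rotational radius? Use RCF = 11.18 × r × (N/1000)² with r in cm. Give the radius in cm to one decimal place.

8.0 cm

148000 = 11.18 × r × (40.7)²
r = 148000 / (11.18 × 1656.49) = 148000 / 18519.56 ≈ 7.992 cm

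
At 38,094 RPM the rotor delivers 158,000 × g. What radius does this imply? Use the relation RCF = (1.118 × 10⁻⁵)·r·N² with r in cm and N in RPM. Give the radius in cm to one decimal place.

r ≈ 9.7 cm

158000 = 1.118 × 10⁻⁵ × r × (38094)²
r = 158000 / (1.118 × 10⁻⁵ × 1,451,152,836) = 158000 / 16223.89 ≈ 9.739 cm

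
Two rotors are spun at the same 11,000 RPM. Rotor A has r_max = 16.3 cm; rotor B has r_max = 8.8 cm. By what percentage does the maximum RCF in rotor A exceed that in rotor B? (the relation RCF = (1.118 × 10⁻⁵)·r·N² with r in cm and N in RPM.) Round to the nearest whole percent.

At equal RPM, RCF scales linearly with r: ratio = 16.3 / 8.8 = 1.8523.
So rotor A delivers 85.2% more g-force.

85%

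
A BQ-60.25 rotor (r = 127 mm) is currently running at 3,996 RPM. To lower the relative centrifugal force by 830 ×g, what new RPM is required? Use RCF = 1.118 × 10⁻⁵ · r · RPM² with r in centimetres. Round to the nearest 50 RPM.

N₂ ≈ 3200 RPM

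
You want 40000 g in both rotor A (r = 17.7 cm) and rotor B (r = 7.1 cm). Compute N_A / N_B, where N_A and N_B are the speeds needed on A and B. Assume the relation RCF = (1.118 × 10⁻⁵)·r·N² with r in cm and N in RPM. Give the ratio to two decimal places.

0.63

At fixed RCF, N ∝ 1/√r, so N_A/N_B = √(r_B/r_A) = √(7.1/17.7) = √0.401130 = 0.6333.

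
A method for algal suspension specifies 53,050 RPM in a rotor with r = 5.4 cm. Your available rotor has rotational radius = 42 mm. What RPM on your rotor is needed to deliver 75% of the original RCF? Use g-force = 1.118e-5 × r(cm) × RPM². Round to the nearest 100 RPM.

RCF = 1.118 × 10⁻⁵ × r × N²
RCF_original = 1.118 × 10⁻⁵ × 5.4 × (53050)² = 1.118 × 10⁻⁵ × 5.4 × 2,814,302,500 ≈ 169,905.1 × g
Target RCF = 0.75 × 169,905.1 ≈ 127,428.8 × g
Your rotor: r = 42 mm = 4.2 cm
127,428.8 = 1.118 × 10⁻⁵ × 4.2 × N²
N² = 127,428.8 / (4.6956 × 10⁻⁵) = 2,713,791,635
N ≈ √2,713,791,635 ≈ 52,094.1

52100 RPM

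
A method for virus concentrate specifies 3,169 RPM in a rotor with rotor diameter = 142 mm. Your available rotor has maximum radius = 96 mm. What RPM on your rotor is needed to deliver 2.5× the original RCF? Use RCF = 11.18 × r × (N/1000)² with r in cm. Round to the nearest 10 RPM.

≈ 4310 RPM

Original rotor: r = 142 mm / 2 = 71 mm = 7.1 cm
RCF = 11.18 × r × (N/1000)²
RCF_original = 11.18 × 7.1 × (3.169)² = 11.18 × 7.1 × 10.042561 ≈ 797.2 × g
Target RCF = 2.5 × 797.2 ≈ 1,993 × g
Your rotor: r = 96 mm = 9.6 cm
1,993 = 11.18 × 9.6 × (N/1000)²
(N/1000)² = 1,993 / 107.328 = 18.56925
N = 1000 × √18.56925 ≈ 4,309.2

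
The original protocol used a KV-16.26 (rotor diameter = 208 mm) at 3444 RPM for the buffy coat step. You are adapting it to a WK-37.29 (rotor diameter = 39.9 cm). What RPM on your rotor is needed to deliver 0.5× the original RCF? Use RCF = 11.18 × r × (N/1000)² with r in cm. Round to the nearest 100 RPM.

Original rotor: r = 208 mm / 2 = 104 mm = 10.4 cm
RCF = 11.18 × r × (N/1000)²
RCF_original = 11.18 × 10.4 × (3.444)² = 11.18 × 10.4 × 11.861136 ≈ 1,379.1 × g
Target RCF = 0.5 × 1,379.1 ≈ 689.5 × g
Your rotor: r = 39.9 / 2 = 19.95 cm
689.5 = 11.18 × 19.95 × (N/1000)²
(N/1000)² = 689.5 / 223.041 = 3.09136
N = 1000 × √3.09136 ≈ 1,758.2

≈ 1800 RPM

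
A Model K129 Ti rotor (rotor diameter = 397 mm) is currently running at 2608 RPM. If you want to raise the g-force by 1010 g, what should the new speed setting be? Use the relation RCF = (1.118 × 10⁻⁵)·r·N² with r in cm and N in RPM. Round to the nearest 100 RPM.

≈ 3400 RPM

r = 397 mm / 2 = 198.5 mm = 19.85 cm
Current RCF = 1.118 × 10⁻⁵ × 19.85 × (2608)² = 1.118 × 10⁻⁵ × 19.85 × 6,801,664 ≈ 1,509.4 × g
Target RCF = 1,509.4 + 1,010 = 2,519.4 × g
N² = 2,519.4 / (22.1923 × 10⁻⁵) = 11,352,586
N ≈ √11,352,586 ≈ 3,369.4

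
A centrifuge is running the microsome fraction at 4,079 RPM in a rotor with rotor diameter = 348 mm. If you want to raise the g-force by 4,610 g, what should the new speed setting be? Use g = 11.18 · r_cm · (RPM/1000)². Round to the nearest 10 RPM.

≈ 6350 RPM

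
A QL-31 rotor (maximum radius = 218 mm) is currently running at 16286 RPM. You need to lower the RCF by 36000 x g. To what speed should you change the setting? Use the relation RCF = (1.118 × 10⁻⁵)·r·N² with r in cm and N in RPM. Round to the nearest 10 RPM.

N₂ ≈ 10840 RPM

r = 218 mm = 21.8 cm
Current RCF = 1.118 × 10⁻⁵ × 21.8 × (16286)² = 1.118 × 10⁻⁵ × 21.8 × 265,233,796 ≈ 64,643.8 × g
Target RCF = 64,643.8 − 36,000 = 28,643.8 × g
N² = 28,643.8 / (24.3724 × 10⁻⁵) = 117,525,562
N ≈ √117,525,562 ≈ 10,840.9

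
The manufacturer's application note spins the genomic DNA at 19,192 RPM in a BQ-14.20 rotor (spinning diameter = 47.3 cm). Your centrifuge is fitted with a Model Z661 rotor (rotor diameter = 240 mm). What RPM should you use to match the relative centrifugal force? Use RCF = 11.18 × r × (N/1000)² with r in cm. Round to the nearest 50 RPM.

Original rotor: r = 47.3 / 2 = 23.65 cm
RCF_original = 11.18 × 23.65 × (19.192)² = 11.18 × 23.65 × 368.332864 ≈ 97,389.8 × g
Your rotor: r = 240 mm / 2 = 120 mm = 12 cm
97,389.8 = 11.18 × 12 × (N/1000)²
(N/1000)² = 97,389.8 / 134.16 = 725.9228
N = 1000 × √725.9228 ≈ 26,943.0

≈ 26950 RPM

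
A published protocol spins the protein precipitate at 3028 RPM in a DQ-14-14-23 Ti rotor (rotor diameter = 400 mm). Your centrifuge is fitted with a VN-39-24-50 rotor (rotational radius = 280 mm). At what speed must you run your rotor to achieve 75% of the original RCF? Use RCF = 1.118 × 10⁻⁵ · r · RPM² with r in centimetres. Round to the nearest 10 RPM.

Original rotor: r = 400 mm / 2 = 200 mm = 20 cm
RCF_original = 1.118 × 10⁻⁵ × 20 × (3028)² = 1.118 × 10⁻⁵ × 20 × 9,168,784 ≈ 2,050.1 × g
Target RCF = 0.75 × 2,050.1 ≈ 1,537.6 × g
Your rotor: r = 280 mm = 28.0 cm
1,537.6 = 1.118 × 10⁻⁵ × 28 × N²
N² = 1,537.6 / (31.304 × 10⁻⁵) = 4,911,832
N ≈ √4,911,832 ≈ 2,216.3

2220 RPM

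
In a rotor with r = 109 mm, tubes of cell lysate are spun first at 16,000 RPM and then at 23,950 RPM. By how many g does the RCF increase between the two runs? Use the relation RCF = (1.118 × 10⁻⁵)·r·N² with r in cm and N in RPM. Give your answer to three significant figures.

r = 109 mm = 10.9 cm
RCF₁ = 1.118 × 10⁻⁵ × 10.9 × (16000)² = 1.118 × 10⁻⁵ × 10.9 × 256,000,000 ≈ 31,196.7 × g
RCF₂ = 1.118 × 10⁻⁵ × 10.9 × (23950)² = 1.118 × 10⁻⁵ × 10.9 × 573,602,500 ≈ 69,900.3 × g
Increase = 69,900.3 − 31,196.7 = 38,703.6

38700 g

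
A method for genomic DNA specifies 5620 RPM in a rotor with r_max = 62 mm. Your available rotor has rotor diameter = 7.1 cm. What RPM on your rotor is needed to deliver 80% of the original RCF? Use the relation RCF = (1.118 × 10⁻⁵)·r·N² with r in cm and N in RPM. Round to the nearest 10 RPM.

6640 RPM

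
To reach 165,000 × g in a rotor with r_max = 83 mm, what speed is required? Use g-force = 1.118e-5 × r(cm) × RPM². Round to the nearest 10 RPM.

r = 83 mm = 8.3 cm
165,000 = 1.118 × 10⁻⁵ × 8.3 × N²
N² = 165,000 / (9.2794 × 10⁻⁵) = 1,778,132,207
N ≈ √1,778,132,207 ≈ 42,167.9

42170 RPM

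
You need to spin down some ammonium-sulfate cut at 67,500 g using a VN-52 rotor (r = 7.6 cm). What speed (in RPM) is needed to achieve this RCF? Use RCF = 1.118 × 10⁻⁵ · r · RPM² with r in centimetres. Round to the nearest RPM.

N ≈ 28185 RPM

RCF = 1.118 × 10⁻⁵ × r × N²
67,500 = 1.118 × 10⁻⁵ × 7.6 × N²
N² = 67,500 / (8.4968 × 10⁻⁵) = 794,416,722
N ≈ √794,416,722 ≈ 28,185.4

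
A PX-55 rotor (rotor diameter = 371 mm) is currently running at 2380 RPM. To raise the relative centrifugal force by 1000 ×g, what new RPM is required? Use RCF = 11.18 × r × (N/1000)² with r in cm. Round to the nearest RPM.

r = 371 mm / 2 = 185.5 mm = 18.55 cm
Current RCF = 11.18 × 18.55 × (2.38)² = 11.18 × 18.55 × 5.6644 ≈ 1,174.7 × g
Target RCF = 1,174.7 + 1,000 = 2,174.7 × g
(N/1000)² = 2,174.7 / 207.389 = 10.48609
N = 1000 × √10.48609 ≈ 3,238.2

3238 RPM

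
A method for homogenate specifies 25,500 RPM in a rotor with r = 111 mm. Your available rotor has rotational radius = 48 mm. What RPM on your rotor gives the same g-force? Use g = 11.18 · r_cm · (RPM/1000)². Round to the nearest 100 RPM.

≈ 38800 RPM

Original rotor: r = 111 mm = 11.1 cm
RCF_original = 11.18 × 11.1 × (25.5)² = 11.18 × 11.1 × 650.25 ≈ 80,694.7 × g
Your rotor: r = 48 mm = 4.8 cm
80,694.7 = 11.18 × 4.8 × (N/1000)²
(N/1000)² = 80,694.7 / 53.664 = 1503.703
N = 1000 × √1503.703 ≈ 38,777.6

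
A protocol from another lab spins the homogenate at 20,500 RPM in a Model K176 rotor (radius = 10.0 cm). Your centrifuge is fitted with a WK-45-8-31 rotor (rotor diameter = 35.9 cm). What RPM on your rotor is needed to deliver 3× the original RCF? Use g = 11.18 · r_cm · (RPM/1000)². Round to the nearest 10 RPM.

RCF_original = 11.18 × 10 × (20.5)² = 11.18 × 10 × 420.25 ≈ 46,984 × g
Target RCF = 3 × 46,984 ≈ 140,952 × g
Your rotor: r = 35.9 / 2 = 17.95 cm
140,952 = 11.18 × 17.95 × (N/1000)²
(N/1000)² = 140,952 / 200.681 = 702.3684
N = 1000 × √702.3684 ≈ 26,502.2

≈ 26500 RPM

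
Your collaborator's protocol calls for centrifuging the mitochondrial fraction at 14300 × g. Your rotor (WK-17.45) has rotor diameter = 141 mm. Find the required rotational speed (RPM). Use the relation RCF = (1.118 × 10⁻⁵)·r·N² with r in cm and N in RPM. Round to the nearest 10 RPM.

r = 141 mm / 2 = 70.5 mm = 7.05 cm
RCF = 1.118 × 10⁻⁵ × r × N²
14,300 = 1.118 × 10⁻⁵ × 7.05 × N²
N² = 14,300 / (7.8819 × 10⁻⁵) = 181,428,336
N ≈ √181,428,336 ≈ 13,469.5

≈ 13470 RPM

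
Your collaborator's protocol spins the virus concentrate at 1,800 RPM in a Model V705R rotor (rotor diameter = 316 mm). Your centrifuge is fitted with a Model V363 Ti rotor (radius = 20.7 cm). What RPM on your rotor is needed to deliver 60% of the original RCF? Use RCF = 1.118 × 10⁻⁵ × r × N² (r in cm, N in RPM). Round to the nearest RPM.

Original rotor: r = 316 mm / 2 = 158 mm = 15.8 cm
RCF = 1.118 × 10⁻⁵ × r × N²
RCF_original = 1.118 × 10⁻⁵ × 15.8 × (1800)² = 1.118 × 10⁻⁵ × 15.8 × 3,240,000 ≈ 572.3 × g
Target RCF = 0.6 × 572.3 ≈ 343.4 × g
343.4 = 1.118 × 10⁻⁵ × 20.7 × N²
N² = 343.4 / (23.1426 × 10⁻⁵) = 1,483,844
N ≈ √1,483,844 ≈ 1,218.1

1218 RPM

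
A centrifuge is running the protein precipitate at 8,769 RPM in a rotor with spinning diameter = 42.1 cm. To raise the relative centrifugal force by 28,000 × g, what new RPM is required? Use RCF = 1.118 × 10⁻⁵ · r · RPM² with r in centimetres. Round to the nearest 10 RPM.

r = 42.1 / 2 = 21.05 cm
Current RCF = 1.118 × 10⁻⁵ × 21.05 × (8769)² = 1.118 × 10⁻⁵ × 21.05 × 76,895,361 ≈ 18,096.5 × g
Target RCF = 18,096.5 + 28,000 = 46,096.5 × g
N² = 46,096.5 / (23.5339 × 10⁻⁵) = 195,872,762
N ≈ √195,872,762 ≈ 13,995.5

14000 RPM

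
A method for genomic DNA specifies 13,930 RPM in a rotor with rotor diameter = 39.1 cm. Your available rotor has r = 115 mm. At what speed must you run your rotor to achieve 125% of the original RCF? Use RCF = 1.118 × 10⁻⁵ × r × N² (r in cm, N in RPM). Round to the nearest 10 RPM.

≈ 20310 RPM

Original rotor: r = 39.1 / 2 = 19.55 cm
RCF_original = 1.118 × 10⁻⁵ × 19.55 × (13930)² = 1.118 × 10⁻⁵ × 19.55 × 194,044,900 ≈ 42,412.2 × g
Target RCF = 1.25 × 42,412.2 ≈ 53,015.2 × g
Your rotor: r = 115 mm = 11.5 cm
53,015.2 = 1.118 × 10⁻⁵ × 11.5 × N²
N² = 53,015.2 / (12.857 × 10⁻⁵) = 412,345,026
N ≈ √412,345,026 ≈ 20,306.3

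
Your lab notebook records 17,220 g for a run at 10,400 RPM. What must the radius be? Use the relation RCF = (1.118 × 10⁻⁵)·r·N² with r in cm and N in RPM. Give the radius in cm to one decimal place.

17220 = 1.118 × 10⁻⁵ × r × (10400)²
r = 17220 / (1.118 × 10⁻⁵ × 108,160,000) = 17220 / 1209.229 ≈ 14.240 cm

≈ 14.2 cm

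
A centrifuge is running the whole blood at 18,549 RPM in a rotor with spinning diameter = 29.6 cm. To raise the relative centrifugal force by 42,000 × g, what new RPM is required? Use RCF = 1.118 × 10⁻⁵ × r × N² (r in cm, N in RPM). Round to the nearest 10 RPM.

N₂ ≈ 24450 RPM

r = 29.6 / 2 = 14.8 cm
Current RCF = 1.118 × 10⁻⁵ × 14.8 × (18549)² = 1.118 × 10⁻⁵ × 14.8 × 344,065,401 ≈ 56,930.4 × g
Target RCF = 56,930.4 + 42,000 = 98,930.4 × g
N² = 98,930.4 / (16.5464 × 10⁻⁵) = 597,896,823
N ≈ √597,896,823 ≈ 24,451.9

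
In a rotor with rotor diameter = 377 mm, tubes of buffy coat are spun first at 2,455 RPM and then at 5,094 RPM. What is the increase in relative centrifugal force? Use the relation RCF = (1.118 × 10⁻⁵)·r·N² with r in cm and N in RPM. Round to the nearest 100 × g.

r = 377 mm / 2 = 188.5 mm = 18.85 cm
RCF₁ = 1.118 × 10⁻⁵ × 18.85 × (2455)² = 1.118 × 10⁻⁵ × 18.85 × 6,027,025 ≈ 1,270.2 × g
RCF₂ = 1.118 × 10⁻⁵ × 18.85 × (5094)² = 1.118 × 10⁻⁵ × 18.85 × 25,948,836 ≈ 5,468.5 × g
Increase = 5,468.5 − 1,270.2 = 4,198.3

≈ 4200 ×g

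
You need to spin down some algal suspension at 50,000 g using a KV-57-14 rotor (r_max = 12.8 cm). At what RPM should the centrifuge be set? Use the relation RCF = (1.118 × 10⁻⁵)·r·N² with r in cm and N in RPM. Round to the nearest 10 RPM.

50,000 = 1.118 × 10⁻⁵ × 12.8 × N²
N² = 50,000 / (14.3104 × 10⁻⁵) = 349,396,243
N ≈ √349,396,243 ≈ 18,692.1

18690 RPM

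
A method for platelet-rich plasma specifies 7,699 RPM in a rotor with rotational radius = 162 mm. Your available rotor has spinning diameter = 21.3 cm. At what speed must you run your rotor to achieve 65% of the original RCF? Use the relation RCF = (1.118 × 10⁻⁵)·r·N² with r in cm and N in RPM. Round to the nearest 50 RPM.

≈ 7650 RPM

Original rotor: r = 162 mm = 16.2 cm
RCF_original = 1.118 × 10⁻⁵ × 16.2 × (7699)² = 1.118 × 10⁻⁵ × 16.2 × 59,274,601 ≈ 10,735.6 × g
Target RCF = 0.65 × 10,735.6 ≈ 6,978.1 × g
Your rotor: r = 21.3 / 2 = 10.65 cm
6,978.1 = 1.118 × 10⁻⁵ × 10.65 × N²
N² = 6,978.1 / (11.9067 × 10⁻⁵) = 58,606,499
N ≈ √58,606,499 ≈ 7,655.5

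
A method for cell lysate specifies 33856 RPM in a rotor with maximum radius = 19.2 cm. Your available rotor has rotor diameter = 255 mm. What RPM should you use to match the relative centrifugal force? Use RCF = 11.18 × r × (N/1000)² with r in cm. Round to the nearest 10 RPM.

≈ 41550 RPM

RCF_original = 11.18 × 19.2 × (33.856)² = 11.18 × 19.2 × 1,146.228736 ≈ 246,044.9 × g
Your rotor: r = 255 mm / 2 = 127.5 mm = 12.75 cm
246,044.9 = 11.18 × 12.75 × (N/1000)²
(N/1000)² = 246,044.9 / 142.545 = 1726.086
N = 1000 × √1726.086 ≈ 41,546.2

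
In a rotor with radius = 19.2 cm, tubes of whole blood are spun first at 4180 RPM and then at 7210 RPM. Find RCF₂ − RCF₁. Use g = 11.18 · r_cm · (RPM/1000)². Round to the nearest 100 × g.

RCF₁ = 11.18 × 19.2 × (4.18)² = 11.18 × 19.2 × 17.4724 ≈ 3,750.6 × g
RCF₂ = 11.18 × 19.2 × (7.21)² = 11.18 × 19.2 × 51.9841 ≈ 11,158.7 × g
Increase = 11,158.7 − 3,750.6 = 7,408.1

7400 × g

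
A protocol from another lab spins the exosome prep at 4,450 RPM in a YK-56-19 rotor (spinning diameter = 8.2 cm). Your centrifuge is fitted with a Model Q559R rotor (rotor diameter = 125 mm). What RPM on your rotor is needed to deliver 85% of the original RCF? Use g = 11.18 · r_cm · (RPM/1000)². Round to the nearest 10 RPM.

≈ 3320 RPM

Original rotor: r = 8.2 / 2 = 4.1 cm
RCF = 11.18 × r × (N/1000)²
RCF_original = 11.18 × 4.1 × (4.45)² = 11.18 × 4.1 × 19.8025 ≈ 907.7 × g
Target RCF = 0.85 × 907.7 ≈ 771.5 × g
Your rotor: r = 125 mm / 2 = 62.5 mm = 6.25 cm
771.5 = 11.18 × 6.25 × (N/1000)²
(N/1000)² = 771.5 / 69.875 = 11.04114
N = 1000 × √11.04114 ≈ 3,322.8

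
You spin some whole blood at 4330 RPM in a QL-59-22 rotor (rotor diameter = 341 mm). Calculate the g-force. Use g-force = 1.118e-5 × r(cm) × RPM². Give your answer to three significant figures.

3570 ×g

r = 341 mm / 2 = 170.5 mm = 17.05 cm
RCF = 1.118 × 10⁻⁵ × r × N²
RCF = 1.118 × 10⁻⁵ × 17.05 × (4330)² = 1.118 × 10⁻⁵ × 17.05 × 18,748,900 ≈ 3,573.9 × g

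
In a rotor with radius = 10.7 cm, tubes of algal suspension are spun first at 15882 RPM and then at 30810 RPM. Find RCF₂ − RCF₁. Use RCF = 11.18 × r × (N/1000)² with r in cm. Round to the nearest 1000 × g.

RCF₁ = 11.18 × 10.7 × (15.882)² = 11.18 × 10.7 × 252.237924 ≈ 30,174.2 × g
RCF₂ = 11.18 × 10.7 × (30.81)² = 11.18 × 10.7 × 949.2561 ≈ 113,555.7 × g
Increase = 113,555.7 − 30,174.2 = 83,381.5

≈ 83000 ×g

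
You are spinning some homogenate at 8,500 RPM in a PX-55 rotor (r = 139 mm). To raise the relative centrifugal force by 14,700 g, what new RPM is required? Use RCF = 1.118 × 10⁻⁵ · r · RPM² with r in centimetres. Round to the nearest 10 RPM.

r = 139 mm = 13.9 cm
Current RCF = 1.118 × 10⁻⁵ × 13.9 × (8500)² = 1.118 × 10⁻⁵ × 13.9 × 72,250,000 ≈ 11,227.8 × g
Target RCF = 11,227.8 + 14,700 = 25,927.8 × g
N² = 25,927.8 / (15.5402 × 10⁻⁵) = 166,843,413
N ≈ √166,843,413 ≈ 12,916.8

N₂ ≈ 12920 RPM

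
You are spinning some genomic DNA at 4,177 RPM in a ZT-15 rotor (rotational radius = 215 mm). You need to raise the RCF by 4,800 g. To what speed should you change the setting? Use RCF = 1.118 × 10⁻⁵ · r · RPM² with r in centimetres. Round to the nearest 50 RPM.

r = 215 mm = 21.5 cm
Current RCF = 1.118 × 10⁻⁵ × 21.5 × (4177)² = 1.118 × 10⁻⁵ × 21.5 × 17,447,329 ≈ 4,193.8 × g
Target RCF = 4,193.8 + 4,800 = 8,993.8 × g
N² = 8,993.8 / (24.037 × 10⁻⁵) = 37,416,483
N ≈ √37,416,483 ≈ 6,116.9

≈ 6100 RPM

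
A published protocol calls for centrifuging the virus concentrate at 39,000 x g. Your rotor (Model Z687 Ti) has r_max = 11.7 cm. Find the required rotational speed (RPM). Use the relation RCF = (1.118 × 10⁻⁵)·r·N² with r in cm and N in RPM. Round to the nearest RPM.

N ≈ 17267 RPM

39,000 = 1.118 × 10⁻⁵ × 11.7 × N²
N² = 39,000 / (13.0806 × 10⁻⁵) = 298,151,461
N ≈ √298,151,461 ≈ 17,267.1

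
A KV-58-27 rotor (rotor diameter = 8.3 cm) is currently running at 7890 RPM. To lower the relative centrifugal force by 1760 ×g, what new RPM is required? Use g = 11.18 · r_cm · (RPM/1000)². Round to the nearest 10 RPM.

4930 RPM

r = 8.3 / 2 = 4.15 cm
Current RCF = 11.18 × 4.15 × (7.89)² = 11.18 × 4.15 × 62.2521 ≈ 2,888.3 × g
Target RCF = 2,888.3 − 1,760 = 1,128.3 × g
(N/1000)² = 1,128.3 / 46.397 = 24.31838
N = 1000 × √24.31838 ≈ 4,931.4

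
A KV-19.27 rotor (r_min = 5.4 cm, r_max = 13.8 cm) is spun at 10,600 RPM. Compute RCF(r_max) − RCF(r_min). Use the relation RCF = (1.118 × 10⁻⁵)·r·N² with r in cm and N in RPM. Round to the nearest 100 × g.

ΔRCF = 1.118 × 10⁻⁵ × (r_max − r_min) × N² = 1.118 × 10⁻⁵ × 8.4 × 112,360,000 ≈ 10,552

≈ 10600 x g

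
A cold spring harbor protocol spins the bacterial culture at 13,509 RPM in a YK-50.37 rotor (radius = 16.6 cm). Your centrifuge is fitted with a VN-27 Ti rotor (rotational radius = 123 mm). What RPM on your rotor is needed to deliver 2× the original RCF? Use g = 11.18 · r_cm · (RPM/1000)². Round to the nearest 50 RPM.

≈ 22200 RPM

RCF_original = 11.18 × 16.6 × (13.509)² = 11.18 × 16.6 × 182.493081 ≈ 33,868.5 × g
Target RCF = 2 × 33,868.5 ≈ 67,737 × g
Your rotor: r = 123 mm = 12.3 cm
67,737 = 11.18 × 12.3 × (N/1000)²
(N/1000)² = 67,737 / 137.514 = 492.5826
N = 1000 × √492.5826 ≈ 22,194.2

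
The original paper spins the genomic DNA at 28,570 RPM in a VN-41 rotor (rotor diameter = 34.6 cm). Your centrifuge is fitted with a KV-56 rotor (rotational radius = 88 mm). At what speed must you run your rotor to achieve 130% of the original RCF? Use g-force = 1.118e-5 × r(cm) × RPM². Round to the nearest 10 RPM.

≈ 45670 RPM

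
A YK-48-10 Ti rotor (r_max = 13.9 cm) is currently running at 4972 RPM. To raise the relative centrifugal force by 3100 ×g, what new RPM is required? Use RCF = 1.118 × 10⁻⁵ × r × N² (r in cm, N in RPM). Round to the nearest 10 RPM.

≈ 6680 RPM

Current RCF = 1.118 × 10⁻⁵ × 13.9 × (4972)² = 1.118 × 10⁻⁵ × 13.9 × 24,720,784 ≈ 3,841.7 × g
Target RCF = 3,841.7 + 3,100 = 6,941.7 × g
N² = 6,941.7 / (15.5402 × 10⁻⁵) = 44,669,309
N ≈ √44,669,309 ≈ 6,683.5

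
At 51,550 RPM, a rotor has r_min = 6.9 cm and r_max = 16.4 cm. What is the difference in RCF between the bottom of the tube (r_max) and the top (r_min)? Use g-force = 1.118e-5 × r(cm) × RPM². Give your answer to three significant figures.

ΔRCF = 1.118 × 10⁻⁵ × (r_max − r_min) × N² = 1.118 × 10⁻⁵ × 9.5 × 2,657,402,500 ≈ 282,242.7

≈ 282000 g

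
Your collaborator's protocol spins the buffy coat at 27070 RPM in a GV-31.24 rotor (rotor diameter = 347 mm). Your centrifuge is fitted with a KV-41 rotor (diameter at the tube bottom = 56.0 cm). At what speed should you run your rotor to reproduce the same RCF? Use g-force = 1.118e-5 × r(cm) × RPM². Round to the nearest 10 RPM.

Original rotor: r = 347 mm / 2 = 173.5 mm = 17.35 cm
RCF = 1.118 × 10⁻⁵ × r × N²
RCF_original = 1.118 × 10⁻⁵ × 17.35 × (27070)² = 1.118 × 10⁻⁵ × 17.35 × 732,784,900 ≈ 142,140.5 × g
Your rotor: r = 56.0 / 2 = 28 cm
142,140.5 = 1.118 × 10⁻⁵ × 28 × N²
N² = 142,140.5 / (31.304 × 10⁻⁵) = 454,064,976
N ≈ √454,064,976 ≈ 21,308.8

21310 RPM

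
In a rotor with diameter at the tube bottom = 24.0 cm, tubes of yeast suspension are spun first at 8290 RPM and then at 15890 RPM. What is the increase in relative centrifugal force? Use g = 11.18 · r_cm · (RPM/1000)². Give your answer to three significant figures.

r = 24.0 / 2 = 12 cm
RCF₁ = 11.18 × 12 × (8.29)² = 11.18 × 12 × 68.7241 ≈ 9,220 × g
RCF₂ = 11.18 × 12 × (15.89)² = 11.18 × 12 × 252.4921 ≈ 33,874.3 × g
Increase = 33,874.3 − 9,220 = 24,654.3

24700 g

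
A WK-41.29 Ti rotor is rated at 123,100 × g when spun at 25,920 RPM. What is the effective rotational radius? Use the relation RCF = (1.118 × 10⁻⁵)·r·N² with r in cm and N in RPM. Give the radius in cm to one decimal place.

123100 = 1.118 × 10⁻⁵ × r × (25920)²
r = 123100 / (1.118 × 10⁻⁵ × 671,846,400) = 123100 / 7511.243 ≈ 16.389 cm

r ≈ 16.4 cm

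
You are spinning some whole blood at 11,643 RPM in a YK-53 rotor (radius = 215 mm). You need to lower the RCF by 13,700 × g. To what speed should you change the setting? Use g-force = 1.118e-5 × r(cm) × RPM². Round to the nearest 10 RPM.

r = 215 mm = 21.5 cm
Current RCF = 1.118 × 10⁻⁵ × 21.5 × (11643)² = 1.118 × 10⁻⁵ × 21.5 × 135,559,449 ≈ 32,584.4 × g
Target RCF = 32,584.4 − 13,700 = 18,884.4 × g
N² = 18,884.4 / (24.037 × 10⁻⁵) = 78,563,881
N ≈ √78,563,881 ≈ 8,863.6

N₂ ≈ 8860 RPM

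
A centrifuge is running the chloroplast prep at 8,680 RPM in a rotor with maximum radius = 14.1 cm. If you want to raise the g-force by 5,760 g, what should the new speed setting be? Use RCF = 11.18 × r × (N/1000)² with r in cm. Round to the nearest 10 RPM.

≈ 10580 RPM

Current RCF = 11.18 × 14.1 × (8.68)² = 11.18 × 14.1 × 75.3424 ≈ 11,876.8 × g
Target RCF = 11,876.8 + 5,760 = 17,636.8 × g
(N/1000)² = 17,636.8 / 157.638 = 111.8817
N = 1000 × √111.8817 ≈ 10,577.4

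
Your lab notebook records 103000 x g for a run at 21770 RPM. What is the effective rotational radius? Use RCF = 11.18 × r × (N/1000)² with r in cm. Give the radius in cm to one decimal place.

103000 = 11.18 × r × (21.77)²
r = 103000 / (11.18 × 473.9329) = 103000 / 5298.57 ≈ 19.439 cm

19.4 cm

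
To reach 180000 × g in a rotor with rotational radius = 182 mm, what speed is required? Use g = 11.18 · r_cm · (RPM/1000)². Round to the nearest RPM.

r = 182 mm = 18.2 cm
RCF = 11.18 × r × (N/1000)²
180,000 = 11.18 × 18.2 × (N/1000)²
(N/1000)² = 180,000 / 203.476 = 884.6252
N = 1000 × √884.6252 ≈ 29,742.6

N ≈ 29743 RPM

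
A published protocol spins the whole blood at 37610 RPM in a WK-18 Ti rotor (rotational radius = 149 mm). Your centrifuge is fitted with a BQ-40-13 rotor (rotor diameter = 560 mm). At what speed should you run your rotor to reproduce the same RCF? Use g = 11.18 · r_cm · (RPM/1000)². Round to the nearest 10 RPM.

≈ 27440 RPM

Original rotor: r = 149 mm = 14.9 cm
RCF_original = 11.18 × 14.9 × (37.61)² = 11.18 × 14.9 × 1,414.5121 ≈ 235,632.3 × g
Your rotor: r = 560 mm / 2 = 280 mm = 28 cm
235,632.3 = 11.18 × 28 × (N/1000)²
(N/1000)² = 235,632.3 / 313.04 = 752.7227
N = 1000 × √752.7227 ≈ 27,435.8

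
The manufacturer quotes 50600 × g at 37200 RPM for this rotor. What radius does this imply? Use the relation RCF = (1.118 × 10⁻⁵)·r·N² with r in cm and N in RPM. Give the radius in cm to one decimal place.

3.3 cm

RCF = 1.118 × 10⁻⁵ × r × N²
50600 = 1.118 × 10⁻⁵ × r × (37200)²
r = 50600 / (1.118 × 10⁻⁵ × 1,383,840,000) = 50600 / 15471.33 ≈ 3.271 cm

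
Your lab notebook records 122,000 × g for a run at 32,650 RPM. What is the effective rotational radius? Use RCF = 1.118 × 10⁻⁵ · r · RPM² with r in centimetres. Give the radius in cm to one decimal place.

≈ 10.2 cm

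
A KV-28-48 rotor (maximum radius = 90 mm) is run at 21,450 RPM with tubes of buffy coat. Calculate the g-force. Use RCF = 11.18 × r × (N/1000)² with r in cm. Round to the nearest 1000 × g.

RCF ≈ 46000 × g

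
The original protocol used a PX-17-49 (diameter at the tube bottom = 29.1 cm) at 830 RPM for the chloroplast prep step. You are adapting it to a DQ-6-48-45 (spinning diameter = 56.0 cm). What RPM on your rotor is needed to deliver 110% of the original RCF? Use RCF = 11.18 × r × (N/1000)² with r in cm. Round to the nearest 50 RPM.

≈ 650 RPM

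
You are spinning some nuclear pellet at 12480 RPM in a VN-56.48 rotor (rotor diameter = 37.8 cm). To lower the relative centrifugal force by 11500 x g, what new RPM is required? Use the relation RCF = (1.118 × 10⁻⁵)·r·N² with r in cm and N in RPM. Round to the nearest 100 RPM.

≈ 10100 RPM

r = 37.8 / 2 = 18.9 cm
Current RCF = 1.118 × 10⁻⁵ × 18.9 × (12480)² = 1.118 × 10⁻⁵ × 18.9 × 155,750,400 ≈ 32,910.4 × g
Target RCF = 32,910.4 − 11,500 = 21,410.4 × g
N² = 21,410.4 / (21.1302 × 10⁻⁵) = 101,326,064
N ≈ √101,326,064 ≈ 10,066.1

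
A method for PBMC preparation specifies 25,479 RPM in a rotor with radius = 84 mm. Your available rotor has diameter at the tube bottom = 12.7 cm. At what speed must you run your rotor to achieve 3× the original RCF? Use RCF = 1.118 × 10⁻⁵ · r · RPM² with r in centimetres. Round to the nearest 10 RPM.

≈ 50760 RPM

Original rotor: r = 84 mm = 8.4 cm
RCF_original = 1.118 × 10⁻⁵ × 8.4 × (25479)² = 1.118 × 10⁻⁵ × 8.4 × 649,179,441 ≈ 60,965.7 × g
Target RCF = 3 × 60,965.7 ≈ 182,897.1 × g
Your rotor: r = 12.7 / 2 = 6.35 cm
182,897.1 = 1.118 × 10⁻⁵ × 6.35 × N²
N² = 182,897.1 / (7.0993 × 10⁻⁵) = 2,576,269,491
N ≈ √2,576,269,491 ≈ 50,757.0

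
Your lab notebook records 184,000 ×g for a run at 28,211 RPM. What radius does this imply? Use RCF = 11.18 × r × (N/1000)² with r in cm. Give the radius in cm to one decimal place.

≈ 20.7 cm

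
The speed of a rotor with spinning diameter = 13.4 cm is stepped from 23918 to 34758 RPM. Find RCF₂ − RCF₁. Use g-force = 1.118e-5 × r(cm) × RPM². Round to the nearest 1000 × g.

48000 ×g

r = 13.4 / 2 = 6.7 cm
RCF₁ = 1.118 × 10⁻⁵ × 6.7 × (23918)² = 1.118 × 10⁻⁵ × 6.7 × 572,070,724 ≈ 42,851.5 × g
RCF₂ = 1.118 × 10⁻⁵ × 6.7 × (34758)² = 1.118 × 10⁻⁵ × 6.7 × 1,208,118,564 ≈ 90,495.3 × g
Increase = 90,495.3 − 42,851.5 = 47,643.8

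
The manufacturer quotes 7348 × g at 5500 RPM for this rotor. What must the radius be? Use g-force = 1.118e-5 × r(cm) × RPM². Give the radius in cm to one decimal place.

≈ 21.7 cm

7348 = 1.118 × 10⁻⁵ × r × (5500)²
r = 7348 / (1.118 × 10⁻⁵ × 30,250,000) = 7348 / 338.195 ≈ 21.727 cm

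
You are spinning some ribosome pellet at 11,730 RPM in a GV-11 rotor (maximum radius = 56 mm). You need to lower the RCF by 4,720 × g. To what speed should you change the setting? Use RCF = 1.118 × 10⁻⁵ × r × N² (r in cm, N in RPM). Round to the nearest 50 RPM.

N₂ ≈ 7900 RPM

r = 56 mm = 5.6 cm
Current RCF = 1.118 × 10⁻⁵ × 5.6 × (11730)² = 1.118 × 10⁻⁵ × 5.6 × 137,592,900 ≈ 8,614.4 × g
Target RCF = 8,614.4 − 4,720 = 3,894.4 × g
N² = 3,894.4 / (6.2608 × 10⁻⁵) = 62,202,913
N ≈ √62,202,913 ≈ 7,886.9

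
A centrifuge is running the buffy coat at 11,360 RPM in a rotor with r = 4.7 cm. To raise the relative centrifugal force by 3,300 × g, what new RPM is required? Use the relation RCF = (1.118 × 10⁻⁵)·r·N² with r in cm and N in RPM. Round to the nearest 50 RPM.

≈ 13850 RPM

Current RCF = 1.118 × 10⁻⁵ × 4.7 × (11360)² = 1.118 × 10⁻⁵ × 4.7 × 129,049,600 ≈ 6,781 × g
Target RCF = 6,781 + 3,300 = 10,081 × g
N² = 10,081 / (5.2546 × 10⁻⁵) = 191,850,950
N ≈ √191,850,950 ≈ 13,851.0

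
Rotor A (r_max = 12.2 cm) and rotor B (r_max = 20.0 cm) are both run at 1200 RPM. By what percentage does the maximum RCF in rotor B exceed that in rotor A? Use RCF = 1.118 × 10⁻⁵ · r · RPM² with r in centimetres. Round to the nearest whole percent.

At equal RPM, RCF scales linearly with r: ratio = 20.0 / 12.2 = 1.6393.
So rotor B delivers 63.9% more g-force.

64%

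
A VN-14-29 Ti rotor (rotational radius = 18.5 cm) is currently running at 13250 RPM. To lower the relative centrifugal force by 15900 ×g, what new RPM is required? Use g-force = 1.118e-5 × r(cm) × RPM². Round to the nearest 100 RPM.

≈ 9900 RPM

Current RCF = 1.118 × 10⁻⁵ × 18.5 × (13250)² = 1.118 × 10⁻⁵ × 18.5 × 175,562,500 ≈ 36,311.6 × g
Target RCF = 36,311.6 − 15,900 = 20,411.6 × g
N² = 20,411.6 / (20.683 × 10⁻⁵) = 98,687,811
N ≈ √98,687,811 ≈ 9,934.2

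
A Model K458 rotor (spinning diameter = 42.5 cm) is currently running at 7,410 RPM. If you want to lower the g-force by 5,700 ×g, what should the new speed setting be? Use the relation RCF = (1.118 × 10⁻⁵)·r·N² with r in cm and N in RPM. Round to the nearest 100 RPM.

r = 42.5 / 2 = 21.25 cm
Current RCF = 1.118 × 10⁻⁵ × 21.25 × (7410)² = 1.118 × 10⁻⁵ × 21.25 × 54,908,100 ≈ 13,044.8 × g
Target RCF = 13,044.8 − 5,700 = 7,344.8 × g
N² = 7,344.8 / (23.7575 × 10⁻⁵) = 30,915,711
N ≈ √30,915,711 ≈ 5,560.2

≈ 5600 RPM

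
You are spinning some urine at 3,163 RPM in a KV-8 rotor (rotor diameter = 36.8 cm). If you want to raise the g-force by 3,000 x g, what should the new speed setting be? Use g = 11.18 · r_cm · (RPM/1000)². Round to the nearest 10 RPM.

4960 RPM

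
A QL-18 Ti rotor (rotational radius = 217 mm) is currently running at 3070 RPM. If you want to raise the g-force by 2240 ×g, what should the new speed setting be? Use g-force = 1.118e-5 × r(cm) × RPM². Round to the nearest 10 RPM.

4320 RPM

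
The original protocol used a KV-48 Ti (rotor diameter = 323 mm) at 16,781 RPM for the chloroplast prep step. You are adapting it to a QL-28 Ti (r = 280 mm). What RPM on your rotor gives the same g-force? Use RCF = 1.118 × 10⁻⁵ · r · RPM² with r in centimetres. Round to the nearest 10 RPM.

≈ 12740 RPM

Original rotor: r = 323 mm / 2 = 161.5 mm = 16.15 cm
RCF = 1.118 × 10⁻⁵ × r × N²
RCF_original = 1.118 × 10⁻⁵ × 16.15 × (16781)² = 1.118 × 10⁻⁵ × 16.15 × 281,601,961 ≈ 50,845.2 × g
Your rotor: r = 280 mm = 28.0 cm
50,845.2 = 1.118 × 10⁻⁵ × 28 × N²
N² = 50,845.2 / (31.304 × 10⁻⁵) = 162,423,971
N ≈ √162,423,971 ≈ 12,744.6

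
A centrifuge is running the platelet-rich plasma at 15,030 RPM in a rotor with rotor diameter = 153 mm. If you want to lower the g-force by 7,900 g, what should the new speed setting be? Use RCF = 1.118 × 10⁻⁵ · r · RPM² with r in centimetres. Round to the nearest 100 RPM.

r = 153 mm / 2 = 76.5 mm = 7.65 cm
Current RCF = 1.118 × 10⁻⁵ × 7.65 × (15030)² = 1.118 × 10⁻⁵ × 7.65 × 225,900,900 ≈ 19,320.6 × g
Target RCF = 19,320.6 − 7,900 = 11,420.6 × g
N² = 11,420.6 / (8.5527 × 10⁻⁵) = 133,532,101
N ≈ √133,532,101 ≈ 11,555.6

N₂ ≈ 11600 RPM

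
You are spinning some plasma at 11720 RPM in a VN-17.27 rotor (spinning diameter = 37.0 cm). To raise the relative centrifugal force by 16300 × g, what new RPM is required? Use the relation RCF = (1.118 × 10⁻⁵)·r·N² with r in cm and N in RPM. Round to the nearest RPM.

14703 RPM

r = 37.0 / 2 = 18.5 cm
Current RCF = 1.118 × 10⁻⁵ × 18.5 × (11720)² = 1.118 × 10⁻⁵ × 18.5 × 137,358,400 ≈ 28,409.8 × g
Target RCF = 28,409.8 + 16,300 = 44,709.8 × g
N² = 44,709.8 / (20.683 × 10⁻⁵) = 216,166,900
N ≈ √216,166,900 ≈ 14,702.6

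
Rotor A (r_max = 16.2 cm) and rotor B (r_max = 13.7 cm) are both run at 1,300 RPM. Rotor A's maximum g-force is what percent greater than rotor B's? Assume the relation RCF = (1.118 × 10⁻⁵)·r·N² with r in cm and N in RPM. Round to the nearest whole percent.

At equal RPM, RCF scales linearly with r: ratio = 16.2 / 13.7 = 1.1825.
So rotor A delivers 18.2% more g-force.

18%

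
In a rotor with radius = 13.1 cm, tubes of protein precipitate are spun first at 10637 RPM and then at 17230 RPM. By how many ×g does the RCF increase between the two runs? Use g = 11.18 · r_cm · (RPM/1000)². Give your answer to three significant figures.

RCF₁ = 11.18 × 13.1 × (10.637)² = 11.18 × 13.1 × 113.145769 ≈ 16,571.1 × g
RCF₂ = 11.18 × 13.1 × (17.23)² = 11.18 × 13.1 × 296.8729 ≈ 43,479.4 × g
Increase = 43,479.4 − 16,571.1 = 26,908.3

26900 ×g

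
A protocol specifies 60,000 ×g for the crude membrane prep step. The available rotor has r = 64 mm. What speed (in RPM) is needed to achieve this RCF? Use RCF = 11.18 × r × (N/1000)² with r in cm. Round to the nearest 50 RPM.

28950 RPM

r = 64 mm = 6.4 cm
RCF = 11.18 × r × (N/1000)²
60,000 = 11.18 × 6.4 × (N/1000)²
(N/1000)² = 60,000 / 71.552 = 838.551
N = 1000 × √838.551 ≈ 28,957.7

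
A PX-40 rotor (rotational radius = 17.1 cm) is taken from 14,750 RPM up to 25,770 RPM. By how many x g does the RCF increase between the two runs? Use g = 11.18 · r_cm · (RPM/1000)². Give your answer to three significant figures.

85400 x g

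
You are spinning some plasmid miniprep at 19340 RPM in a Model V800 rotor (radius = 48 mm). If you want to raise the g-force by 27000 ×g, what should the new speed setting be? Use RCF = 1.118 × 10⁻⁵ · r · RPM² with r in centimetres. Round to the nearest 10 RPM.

≈ 29620 RPM

r = 48 mm = 4.8 cm
Current RCF = 1.118 × 10⁻⁵ × 4.8 × (19340)² = 1.118 × 10⁻⁵ × 4.8 × 374,035,600 ≈ 20,072.2 × g
Target RCF = 20,072.2 + 27,000 = 47,072.2 × g
N² = 47,072.2 / (5.3664 × 10⁻⁵) = 877,165,325
N ≈ √877,165,325 ≈ 29,617.0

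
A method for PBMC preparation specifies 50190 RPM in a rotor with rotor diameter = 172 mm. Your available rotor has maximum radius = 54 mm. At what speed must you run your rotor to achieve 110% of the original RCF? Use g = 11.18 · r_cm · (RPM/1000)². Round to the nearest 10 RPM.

Original rotor: r = 172 mm / 2 = 86 mm = 8.6 cm
RCF = 11.18 × r × (N/1000)²
RCF_original = 11.18 × 8.6 × (50.19)² = 11.18 × 8.6 × 2,519.0361 ≈ 242,200.3 × g
Target RCF = 1.1 × 242,200.3 ≈ 266,420.3 × g
Your rotor: r = 54 mm = 5.4 cm
266,420.3 = 11.18 × 5.4 × (N/1000)²
(N/1000)² = 266,420.3 / 60.372 = 4412.978
N = 1000 × √4412.978 ≈ 66,430.2

≈ 66430 RPM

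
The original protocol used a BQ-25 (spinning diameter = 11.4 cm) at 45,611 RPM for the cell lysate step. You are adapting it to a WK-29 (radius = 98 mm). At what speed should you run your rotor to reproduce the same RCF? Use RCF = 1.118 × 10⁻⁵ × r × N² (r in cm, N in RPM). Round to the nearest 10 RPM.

34790 RPM

Original rotor: r = 11.4 / 2 = 5.7 cm
RCF = 1.118 × 10⁻⁵ × r × N²
RCF_original = 1.118 × 10⁻⁵ × 5.7 × (45611)² = 1.118 × 10⁻⁵ × 5.7 × 2,080,363,321 ≈ 132,573.2 × g
Your rotor: r = 98 mm = 9.8 cm
132,573.2 = 1.118 × 10⁻⁵ × 9.8 × N²
N² = 132,573.2 / (10.9564 × 10⁻⁵) = 1,210,006,937
N ≈ √1,210,006,937 ≈ 34,785.2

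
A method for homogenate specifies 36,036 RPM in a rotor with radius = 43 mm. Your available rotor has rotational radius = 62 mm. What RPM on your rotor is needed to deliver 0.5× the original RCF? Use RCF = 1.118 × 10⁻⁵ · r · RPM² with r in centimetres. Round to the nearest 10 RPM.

Original rotor: r = 43 mm = 4.3 cm
RCF_original = 1.118 × 10⁻⁵ × 4.3 × (36036)² = 1.118 × 10⁻⁵ × 4.3 × 1,298,593,296 ≈ 62,428.6 × g
Target RCF = 0.5 × 62,428.6 ≈ 31,214.3 × g
Your rotor: r = 62 mm = 6.2 cm
31,214.3 = 1.118 × 10⁻⁵ × 6.2 × N²
N² = 31,214.3 / (6.9316 × 10⁻⁵) = 450,318,830
N ≈ √450,318,830 ≈ 21,220.7

21220 RPM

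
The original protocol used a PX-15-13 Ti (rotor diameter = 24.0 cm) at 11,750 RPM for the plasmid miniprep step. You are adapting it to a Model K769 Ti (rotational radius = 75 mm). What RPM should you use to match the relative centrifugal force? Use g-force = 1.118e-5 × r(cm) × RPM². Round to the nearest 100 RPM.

≈ 14900 RPM

Original rotor: r = 24.0 / 2 = 12 cm
RCF_original = 1.118 × 10⁻⁵ × 12 × (11750)² = 1.118 × 10⁻⁵ × 12 × 138,062,500 ≈ 18,522.5 × g
Your rotor: r = 75 mm = 7.5 cm
18,522.5 = 1.118 × 10⁻⁵ × 7.5 × N²
N² = 18,522.5 / (8.385 × 10⁻⁵) = 220,900,417
N ≈ √220,900,417 ≈ 14,862.7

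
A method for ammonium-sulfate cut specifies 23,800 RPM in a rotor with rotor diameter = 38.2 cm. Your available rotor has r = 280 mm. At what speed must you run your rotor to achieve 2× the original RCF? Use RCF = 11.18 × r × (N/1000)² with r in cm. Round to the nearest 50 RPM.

Original rotor: r = 38.2 / 2 = 19.1 cm
RCF_original = 11.18 × 19.1 × (23.8)² = 11.18 × 19.1 × 566.44 ≈ 120,956.5 × g
Target RCF = 2 × 120,956.5 ≈ 241,913 × g
Your rotor: r = 280 mm = 28.0 cm
241,913 = 11.18 × 28 × (N/1000)²
(N/1000)² = 241,913 / 313.04 = 772.7862
N = 1000 × √772.7862 ≈ 27,799.0

≈ 27800 RPM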